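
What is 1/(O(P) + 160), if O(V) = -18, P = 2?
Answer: 1/142 ≈ 0.0070423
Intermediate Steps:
1/(O(P) + 160) = 1/(-18 + 160) = 1/142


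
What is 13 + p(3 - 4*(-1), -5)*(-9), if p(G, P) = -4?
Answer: 49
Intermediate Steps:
13 + p(3 - 4*(-1), -5)*(-9) = 13 - 4*(-9) = 13 + 36 = 49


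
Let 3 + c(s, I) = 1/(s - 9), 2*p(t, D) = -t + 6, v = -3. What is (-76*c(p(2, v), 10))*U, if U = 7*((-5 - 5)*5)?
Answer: -83600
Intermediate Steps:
p(t, D) = 3 - t/2 (p(t, D) = (-t + 6)/2 = (6 - t)/2 = 3 - t/2)
c(s, I) = -3 + 1/(-9 + s) (c(s, I) = -3 + 1/(s - 9) = -3 + 1/(-9 + s))
U = -350 (U = 7*(-10*5) = 7*(-50) = -350)
(-76*c(p(2, v), 10))*U = -76*(28 - 3*(3 - ½*2))/(-9 + (3 - ½*2))*(-350) = -76*(28 - 3*(3 - 1))/(-9 + (3 - 1))*(-350) = -76*(28 - 3*2)/(-9 + 2)*(-350) = -76*(28 - 6)/(-7)*(-350) = -(-76)*22/7*(-350) = -76*(-22/7)*(-350) = (1672/7)*(-350) = -83600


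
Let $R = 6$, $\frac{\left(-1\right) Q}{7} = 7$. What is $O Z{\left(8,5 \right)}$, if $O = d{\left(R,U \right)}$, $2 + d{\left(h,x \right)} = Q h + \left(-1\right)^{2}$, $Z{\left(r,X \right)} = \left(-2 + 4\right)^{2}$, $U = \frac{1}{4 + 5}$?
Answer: $-1180$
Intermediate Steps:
$U = \frac{1}{9} \approx 0.11111$
$Q = -49$ ($Q = \left(-7\right) 7 = -49$)
$Z{\left(r,X \right)} = 4$ ($Z{\left(r,X \right)} = 2^{2} = 4$)
$d{\left(h,x \right)} = -1 - 49 h$ ($d{\left(h,x \right)} = -2 - \left(-1 + 49 h\right) = -1 - 49 h$)
$O = -295$ ($O = -1 - 294 = -295$)
$O Z{\left(8,5 \right)} = \left(-295\right) 4 = -1180$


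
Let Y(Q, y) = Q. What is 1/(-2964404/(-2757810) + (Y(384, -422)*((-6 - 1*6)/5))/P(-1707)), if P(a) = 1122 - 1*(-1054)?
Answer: 23441385/15269318 ≈ 1.5352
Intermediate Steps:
P(a) = 2176 (P(a) = 1122 + 1054 = 2176)
1/(-2964404/(-2757810) + (Y(384, -422)*((-6 - 1*6)/5))/P(-1707)) = 1/(-2964404/(-2757810) + (384*((-6 - 1*6)/5))/2176) = 1/(-2964404*(-1/2757810) + (384*((-6 - 6)*(1/5)))*(1/2176)) = 1/(1482202/1378905 + (384*(-12*1/5))*(1/2176)) = 1/(1482202/1378905 + (384*(-12/5))*(1/2176)) = 1/(1482202/1378905 - 4608/5*1/2176) = 1/(1482202/1378905 - 36/85) = 1/(15269318/23441385) = 23441385/15269318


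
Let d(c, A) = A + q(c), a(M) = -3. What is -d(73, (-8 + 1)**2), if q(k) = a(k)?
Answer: -46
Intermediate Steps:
q(k) = -3
d(c, A) = -3 + A (d(c, A) = A - 3 = -3 + A)
-d(73, (-8 + 1)**2) = -(-3 + (-8 + 1)**2) = -(-3 + (-7)**2) = -(-3 + 49) = -1*46 = -46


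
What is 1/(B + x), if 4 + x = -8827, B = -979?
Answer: -1/9810 ≈ -0.00010194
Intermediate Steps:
x = -8831 (x = -4 - 8827 = -8831)
1/(B + x) = 1/(-979 - 8831) = 1/(-9810) = -1/9810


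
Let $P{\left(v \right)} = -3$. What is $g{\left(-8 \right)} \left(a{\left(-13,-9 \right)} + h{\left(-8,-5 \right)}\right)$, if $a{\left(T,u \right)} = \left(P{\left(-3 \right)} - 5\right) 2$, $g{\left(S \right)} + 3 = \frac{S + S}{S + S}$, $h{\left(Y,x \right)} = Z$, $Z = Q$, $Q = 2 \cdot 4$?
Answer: $16$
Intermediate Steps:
$Q = 8$
$Z = 8$
$h{\left(Y,x \right)} = 8$
$g{\left(S \right)} = -2$ ($g{\left(S \right)} = -3 + \frac{S + S}{S + S} = -3 + \frac{2 S}{2 S} = -3 + 2 S \frac{1}{2 S} = -3 + 1 = -2$)
$a{\left(T,u \right)} = -16$ ($a{\left(T,u \right)} = \left(-3 - 5\right) 2 = \left(-8\right) 2 = -16$)
$g{\left(-8 \right)} \left(a{\left(-13,-9 \right)} + h{\left(-8,-5 \right)}\right) = - 2 \left(-16 + 8\right) = \left(-2\right) \left(-8\right) = 16$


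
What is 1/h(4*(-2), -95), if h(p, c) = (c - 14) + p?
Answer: -1/117 ≈ -0.0085470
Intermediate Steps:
h(p, c) = -14 + c + p (h(p, c) = (-14 + c) + p = -14 + c + p)
1/h(4*(-2), -95) = 1/(-14 - 95 + 4*(-2)) = 1/(-14 - 95 - 8) = 1/(-117) = -1/117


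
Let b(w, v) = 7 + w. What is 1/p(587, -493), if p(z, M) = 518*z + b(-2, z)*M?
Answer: 1/301601 ≈ 3.3156e-6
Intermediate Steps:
p(z, M) = 5*M + 518*z (p(z, M) = 518*z + (7 - 2)*M = 518*z + 5*M = 5*M + 518*z)
1/p(587, -493) = 1/(5*(-493) + 518*587) = 1/(-2465 + 304066) = 1/301601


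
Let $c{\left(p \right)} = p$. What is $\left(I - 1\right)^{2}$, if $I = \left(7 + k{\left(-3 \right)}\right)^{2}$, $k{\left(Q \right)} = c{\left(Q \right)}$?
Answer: $225$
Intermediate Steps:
$k{\left(Q \right)} = Q$
$I = 16$ ($I = \left(7 - 3\right)^{2} = 4^{2} = 16$)
$\left(I - 1\right)^{2} = \left(16 - 1\right)^{2} = 15^{2} = 225$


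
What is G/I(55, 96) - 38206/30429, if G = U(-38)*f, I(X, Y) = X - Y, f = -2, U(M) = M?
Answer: -554150/178227 ≈ -3.1092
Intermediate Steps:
G = 76 (G = -38*(-2) = 76)
G/I(55, 96) - 38206/30429 = 76/(55 - 1*96) - 38206/30429 = 76/(55 - 96) - 38206*1/30429 = 76/(-41) - 5458/4347 = 76*(-1/41) - 5458/4347 = -76/41 - 5458/4347 = -554150/178227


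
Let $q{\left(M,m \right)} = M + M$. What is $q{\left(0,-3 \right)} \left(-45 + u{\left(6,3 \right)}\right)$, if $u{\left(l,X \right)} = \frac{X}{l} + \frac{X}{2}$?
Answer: $0$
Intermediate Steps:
$q{\left(M,m \right)} = 2 M$
$u{\left(l,X \right)} = \frac{X}{2} + \frac{X}{l}$ ($u{\left(l,X \right)} = \frac{X}{l} + X \frac{1}{2} = \frac{X}{l} + \frac{X}{2} = \frac{X}{2} + \frac{X}{l}$)
$q{\left(0,-3 \right)} \left(-45 + u{\left(6,3 \right)}\right) = 2 \cdot 0 \left(-45 + \left(\frac{1}{2} \cdot 3 + \frac{3}{6}\right)\right) = 0 \left(-45 + \left(\frac{3}{2} + 3 \cdot \frac{1}{6}\right)\right) = 0 \left(-45 + \left(\frac{3}{2} + \frac{1}{2}\right)\right) = 0 \left(-45 + 2\right) = 0 \left(-43\right) = 0$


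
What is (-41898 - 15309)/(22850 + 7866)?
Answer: -57207/30716 ≈ -1.8624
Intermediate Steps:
(-41898 - 15309)/(22850 + 7866) = -57207/30716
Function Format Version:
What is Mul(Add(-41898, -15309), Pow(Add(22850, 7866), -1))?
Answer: Rational(-57207, 30716) ≈ -1.8624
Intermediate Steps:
Mul(Add(-41898, -15309), Pow(Add(22850, 7866), -1)) = Mul(-57207, Pow(30716, -1)) = Mul(-57207, Rational(1, 30716)) = Rational(-57207, 30716)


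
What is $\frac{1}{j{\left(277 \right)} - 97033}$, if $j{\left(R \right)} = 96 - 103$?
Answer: $- \frac{1}{97040} \approx -1.0305 \cdot 10^{-5}$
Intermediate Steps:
$j{\left(R \right)} = -7$
$\frac{1}{j{\left(277 \right)} - 97033} = \frac{1}{-7 - 97033} = \frac{1}{-97040} = - \frac{1}{97040}$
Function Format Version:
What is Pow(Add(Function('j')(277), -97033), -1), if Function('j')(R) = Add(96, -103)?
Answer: Rational(-1, 97040) ≈ -1.0305e-5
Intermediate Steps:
Function('j')(R) = -7
Pow(Add(Function('j')(277), -97033), -1) = Pow(Add(-7, -97033), -1) = Pow(-97040, -1) = Rational(-1, 97040)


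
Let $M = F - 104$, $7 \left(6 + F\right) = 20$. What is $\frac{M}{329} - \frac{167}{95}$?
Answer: $- \frac{455851}{218785} \approx -2.0836$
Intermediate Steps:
$F = - \frac{22}{7}$ ($F = -6 + \frac{1}{7} \cdot 20 = -6 + \frac{20}{7} = - \frac{22}{7} \approx -3.1429$)
$M = - \frac{750}{7}$ ($M = - \frac{22}{7} - 104 = - \frac{750}{7} \approx -107.14$)
$\frac{M}{329} - \frac{167}{95} = - \frac{750}{7 \cdot 329} - \frac{167}{95} = \left(- \frac{750}{7}\right) \frac{1}{329} - \frac{167}{95} = - \frac{750}{2303} - \frac{167}{95} = - \frac{455851}{218785}$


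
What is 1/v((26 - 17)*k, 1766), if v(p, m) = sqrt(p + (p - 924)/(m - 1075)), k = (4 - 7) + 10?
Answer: sqrt(1842897)/10668 ≈ 0.12725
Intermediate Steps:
k = 7 (k = -3 + 10 = 7)
v(p, m) = sqrt(p + (-924 + p)/(-1075 + m))
1/v((26 - 17)*k, 1766) = 1/(sqrt((-924 + (26 - 17)*7 + ((26 - 17)*7)*(-1075 + 1766))/(-1075 + 1766))) = 1/(sqrt((-924 + 9*7 + (9*7)*691)/691)) = 1/(sqrt((-924 + 63 + 63*691)/691)) = 1/(sqrt((-924 + 63 + 43533)/691)) = 1/(sqrt((1/691)*42672)) = 1/(sqrt(42672/691)) = 1/(4*sqrt(1842897)/691) = sqrt(1842897)/10668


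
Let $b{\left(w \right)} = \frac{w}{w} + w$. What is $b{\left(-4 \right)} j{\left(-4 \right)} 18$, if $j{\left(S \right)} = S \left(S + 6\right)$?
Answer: $432$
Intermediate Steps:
$j{\left(S \right)} = S \left(6 + S\right)$
$b{\left(w \right)} = 1 + w$
$b{\left(-4 \right)} j{\left(-4 \right)} 18 = \left(1 - 4\right) \left(- 4 \left(6 - 4\right)\right) 18 = - 3 \left(\left(-4\right) 2\right) 18 = \left(-3\right) \left(-8\right) 18 = 24 \cdot 18 = 432$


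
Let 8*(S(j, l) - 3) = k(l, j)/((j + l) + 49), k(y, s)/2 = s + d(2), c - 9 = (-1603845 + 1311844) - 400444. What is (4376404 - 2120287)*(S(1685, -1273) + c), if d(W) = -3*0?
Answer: -2880711185189739/1844 ≈ -1.5622e+12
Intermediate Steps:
d(W) = 0
c = -692436 (c = 9 + ((-1603845 + 1311844) - 400444) = 9 + (-292001 - 400444) = 9 - 692445 = -692436)
k(y, s) = 2*s (k(y, s) = 2*(s + 0) = 2*s)
S(j, l) = 3 + j/(4*(49 + j + l)) (S(j, l) = 3 + ((2*j)/((j + l) + 49))/8 = 3 + ((2*j)/(49 + j + l))/8 = 3 + (2*j/(49 + j + l))/8 = 3 + j/(4*(49 + j + l)))
(4376404 - 2120287)*(S(1685, -1273) + c) = (4376404 - 2120287)*((147 + 3*(-1273) + (13/4)*1685)/(49 + 1685 - 1273) - 692436) = 2256117*((147 - 3819 + 21905/4)/461 - 692436) = 2256117*((1/461)*(7217/4) - 692436) = 2256117*(7217/1844 - 692436) = 2256117*(-1276844767/1844) = -2880711185189739/1844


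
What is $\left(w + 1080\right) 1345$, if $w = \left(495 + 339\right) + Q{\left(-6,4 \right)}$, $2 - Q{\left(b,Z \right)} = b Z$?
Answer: $2609300$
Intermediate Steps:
$Q{\left(b,Z \right)} = 2 - Z b$ ($Q{\left(b,Z \right)} = 2 - b Z = 2 - Z b$)
$w = 860$ ($w = \left(495 + 339\right) - \left(-2 + 4 \left(-6\right)\right) = 834 + \left(2 + 24\right) = 834 + 26 = 860$)
$\left(w + 1080\right) 1345 = \left(860 + 1080\right) 1345 = 1940 \cdot 1345 = 2609300$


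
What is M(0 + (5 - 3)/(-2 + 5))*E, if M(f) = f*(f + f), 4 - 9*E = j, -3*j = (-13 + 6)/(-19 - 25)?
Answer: 1070/2673 ≈ 0.40030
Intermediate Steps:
j = -7/132 (j = -(-13 + 6)/(3*(-19 - 25)) = -(-7)/(3*(-44)) = -(-7)*(-1)/(3*44) = -1/3*7/44 = -7/132 ≈ -0.053030)
E = 535/1188 (E = 4/9 - 1/9*(-7/132) = 4/9 + 7/1188 = 535/1188 ≈ 0.45034)
M(f) = 2*f**2 (M(f) = f*(2*f) = 2*f**2)
M(0 + (5 - 3)/(-2 + 5))*E = (2*(0 + (5 - 3)/(-2 + 5))**2)*(535/1188) = (2*(0 + 2/3)**2)*(535/1188) = (2*(2/3)**2)*(535/1188) = (2*(4/9))*(535/1188) = (8/9)*(535/1188) = 1070/2673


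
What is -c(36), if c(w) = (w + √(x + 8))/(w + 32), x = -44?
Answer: -9/17 - 3*I/34 ≈ -0.52941 - 0.088235*I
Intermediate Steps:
c(w) = (w + 6*I)/(32 + w) (c(w) = (w + √(-44 + 8))/(w + 32) = (w + √(-36))/(32 + w) = (w + 6*I)/(32 + w))
-c(36) = -(36 + 6*I)/(32 + 36) = -(36 + 6*I)/68 = -(9/17 + 3*I/34) = -9/17 - 3*I/34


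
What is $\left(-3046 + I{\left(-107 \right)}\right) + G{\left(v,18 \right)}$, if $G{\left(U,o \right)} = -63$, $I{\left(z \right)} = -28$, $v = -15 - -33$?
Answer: $-3137$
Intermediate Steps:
$v = 18$ ($v = -15 + 33 = 18$)
$\left(-3046 + I{\left(-107 \right)}\right) + G{\left(v,18 \right)} = \left(-3046 - 28\right) - 63 = -3074 - 63 = -3137$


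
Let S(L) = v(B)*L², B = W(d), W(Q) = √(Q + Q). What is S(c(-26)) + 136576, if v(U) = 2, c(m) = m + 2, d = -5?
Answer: 137728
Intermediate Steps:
W(Q) = √2*√Q (W(Q) = √(2*Q) = √2*√Q)
c(m) = 2 + m
B = I*√10 (B = √2*√(-5) = √2*(I*√5) = I*√10 ≈ 3.1623*I)
S(L) = 2*L²
S(c(-26)) + 136576 = 2*(2 - 26)² + 136576 = 2*(-24)² + 136576 = 2*576 + 136576 = 1152 + 136576 = 137728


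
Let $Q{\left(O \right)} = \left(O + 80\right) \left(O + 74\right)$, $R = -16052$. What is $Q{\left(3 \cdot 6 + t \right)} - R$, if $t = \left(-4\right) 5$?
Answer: $21668$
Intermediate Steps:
$t = -20$
$Q{\left(O \right)} = \left(74 + O\right) \left(80 + O\right)$ ($Q{\left(O \right)} = \left(80 + O\right) \left(74 + O\right) = \left(74 + O\right) \left(80 + O\right)$)
$Q{\left(3 \cdot 6 + t \right)} - R = \left(5920 + \left(3 \cdot 6 - 20\right)^{2} + 154 \left(3 \cdot 6 - 20\right)\right) - -16052 = \left(5920 + \left(18 - 20\right)^{2} + 154 \left(18 - 20\right)\right) + 16052 = \left(5920 + \left(-2\right)^{2} + 154 \left(-2\right)\right) + 16052 = \left(5920 + 4 - 308\right) + 16052 = 5616 + 16052 = 21668$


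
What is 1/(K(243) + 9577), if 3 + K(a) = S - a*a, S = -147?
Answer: -1/49622 ≈ -2.0152e-5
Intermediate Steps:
K(a) = -150 - a**2 (K(a) = -3 + (-147 - a*a) = -3 + (-147 - a**2) = -150 - a**2)
1/(K(243) + 9577) = 1/((-150 - 1*243**2) + 9577) = 1/((-150 - 1*59049) + 9577) = 1/((-150 - 59049) + 9577) = 1/(-59199 + 9577) = 1/(-49622) = -1/49622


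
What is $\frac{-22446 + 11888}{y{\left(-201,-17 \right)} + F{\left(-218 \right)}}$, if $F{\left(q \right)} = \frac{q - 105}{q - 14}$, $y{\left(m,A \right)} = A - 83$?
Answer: $\frac{2449456}{22877} \approx 107.07$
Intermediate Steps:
$y{\left(m,A \right)} = -83 + A$
$F{\left(q \right)} = \frac{-105 + q}{-14 + q}$
$\frac{-22446 + 11888}{y{\left(-201,-17 \right)} + F{\left(-218 \right)}} = \frac{-22446 + 11888}{\left(-83 - 17\right) + \frac{-105 - 218}{-14 - 218}} = - \frac{10558}{-100 + \frac{1}{-232} \left(-323\right)} = - \frac{10558}{-100 - - \frac{323}{232}} = - \frac{10558}{-100 + \frac{323}{232}} = - \frac{10558}{- \frac{22877}{232}} = \left(-10558\right) \left(- \frac{232}{22877}\right) = \frac{2449456}{22877}$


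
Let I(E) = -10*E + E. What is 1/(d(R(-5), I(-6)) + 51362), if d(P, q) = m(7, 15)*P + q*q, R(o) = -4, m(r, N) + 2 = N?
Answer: 1/54226 ≈ 1.8441e-5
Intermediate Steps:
I(E) = -9*E
m(r, N) = -2 + N
d(P, q) = q**2 + 13*P (d(P, q) = (-2 + 15)*P + q*q = 13*P + q**2 = q**2 + 13*P)
1/(d(R(-5), I(-6)) + 51362) = 1/(((-9*(-6))**2 + 13*(-4)) + 51362) = 1/((54**2 - 52) + 51362) = 1/((2916 - 52) + 51362) = 1/(2864 + 51362) = 1/54226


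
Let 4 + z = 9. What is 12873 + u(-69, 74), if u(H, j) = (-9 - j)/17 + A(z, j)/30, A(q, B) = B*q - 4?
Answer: 1094827/85 ≈ 12880.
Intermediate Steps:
z = 5 (z = -4 + 9 = 5)
A(q, B) = -4 + B*q
u(H, j) = -169/255 + 11*j/102 (u(H, j) = (-9 - j)/17 + (-4 + j*5)/30 = (-9 - j)*(1/17) + (-4 + 5*j)*(1/30) = (-9/17 - j/17) + (-2/15 + j/6) = -169/255 + 11*j/102)
12873 + u(-69, 74) = 12873 + (-169/255 + (11/102)*74) = 12873 + (-169/255 + 407/51) = 12873 + 622/85 = 1094827/85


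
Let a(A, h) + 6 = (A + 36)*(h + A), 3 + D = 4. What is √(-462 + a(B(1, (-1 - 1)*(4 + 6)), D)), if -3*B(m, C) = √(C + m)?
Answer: √(-3907 - 111*I*√19)/3 ≈ 1.2877 - 20.875*I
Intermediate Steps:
D = 1 (D = -3 + 4 = 1)
B(m, C) = -√(C + m)/3
a(A, h) = -6 + (36 + A)*(A + h) (a(A, h) = -6 + (A + 36)*(h + A) = -6 + (36 + A)*(A + h))
√(-462 + a(B(1, (-1 - 1)*(4 + 6)), D)) = √(-462 + (-6 + (-√((-1 - 1)*(4 + 6) + 1)/3)² + 36*(-√((-1 - 1)*(4 + 6) + 1)/3) + 36*1 - √((-1 - 1)*(4 + 6) + 1)/3*1)) = √(-462 + (-6 + (-√(-2*10 + 1)/3)² + 36*(-√(-2*10 + 1)/3) + 36 - √(-2*10 + 1)/3*1)) = √(-462 + (-6 + (-√(-20 + 1)/3)² + 36*(-√(-20 + 1)/3) + 36 - √(-20 + 1)/3*1)) = √(-462 + (-6 + (-I*√19/3)² + 36*(-I*√19/3) + 36 - I*√19/3*1)) = √(-462 + (-6 - 19/9 - 12*I*√19 + 36 - I*√19/3)) = √(-462 + (251/9 - 37*I*√19/3)) = √(-3907/9 - 37*I*√19/3)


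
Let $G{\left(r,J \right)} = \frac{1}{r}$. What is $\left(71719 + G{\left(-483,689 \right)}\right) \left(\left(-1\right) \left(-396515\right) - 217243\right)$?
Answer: $\frac{6210031559072}{483} \approx 1.2857 \cdot 10^{10}$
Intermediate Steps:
$\left(71719 + G{\left(-483,689 \right)}\right) \left(\left(-1\right) \left(-396515\right) - 217243\right) = \left(71719 + \frac{1}{-483}\right) \left(\left(-1\right) \left(-396515\right) - 217243\right) = \left(71719 - \frac{1}{483}\right) \left(396515 - 217243\right) = \frac{34640276}{483} \cdot 179272 = \frac{6210031559072}{483}$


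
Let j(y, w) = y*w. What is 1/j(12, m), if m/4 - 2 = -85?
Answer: -1/3984 ≈ -0.00025100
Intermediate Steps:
m = -332 (m = 8 + 4*(-85) = 8 - 340 = -332)
j(y, w) = w*y
1/j(12, m) = 1/(-332*12) = 1/(-3984) = -1/3984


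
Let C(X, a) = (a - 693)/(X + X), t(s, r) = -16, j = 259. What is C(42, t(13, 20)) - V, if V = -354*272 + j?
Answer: 8065727/84 ≈ 96021.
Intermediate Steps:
V = -96029 (V = -354*272 + 259 = -96288 + 259 = -96029)
C(X, a) = (-693 + a)/(2*X) (C(X, a) = (-693 + a)/((2*X)) = (-693 + a)*(1/(2*X)) = (-693 + a)/(2*X))
C(42, t(13, 20)) - V = (½)*(-693 - 16)/42 - 1*(-96029) = (½)*(1/42)*(-709) + 96029 = -709/84 + 96029 = 8065727/84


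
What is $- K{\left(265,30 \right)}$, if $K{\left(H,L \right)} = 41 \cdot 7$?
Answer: $-287$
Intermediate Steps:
$K{\left(H,L \right)} = 287$
$- K{\left(265,30 \right)} = \left(-1\right) 287 = -287$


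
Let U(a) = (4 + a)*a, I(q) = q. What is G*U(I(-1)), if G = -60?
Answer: 180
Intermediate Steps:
U(a) = a*(4 + a)
G*U(I(-1)) = -(-60)*(4 - 1) = -(-60)*3 = -60*(-3) = 180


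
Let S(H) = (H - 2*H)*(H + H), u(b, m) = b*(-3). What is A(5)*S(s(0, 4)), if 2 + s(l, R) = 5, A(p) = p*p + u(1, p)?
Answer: -396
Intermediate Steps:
u(b, m) = -3*b
A(p) = -3 + p² (A(p) = p*p - 3*1 = p² - 3 = -3 + p²)
s(l, R) = 3 (s(l, R) = -2 + 5 = 3)
S(H) = -2*H² (S(H) = (-H)*(2*H) = -2*H²)
A(5)*S(s(0, 4)) = (-3 + 5²)*(-2*3²) = (-3 + 25)*(-2*9) = 22*(-18) = -396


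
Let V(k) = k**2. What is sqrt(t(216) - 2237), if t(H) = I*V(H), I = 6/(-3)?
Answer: I*sqrt(95549) ≈ 309.11*I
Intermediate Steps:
I = -2 (I = 6*(-1/3) = -2)
t(H) = -2*H**2
sqrt(t(216) - 2237) = sqrt(-2*216**2 - 2237) = sqrt(-2*46656 - 2237) = sqrt(-93312 - 2237) = sqrt(-95549) = I*sqrt(95549)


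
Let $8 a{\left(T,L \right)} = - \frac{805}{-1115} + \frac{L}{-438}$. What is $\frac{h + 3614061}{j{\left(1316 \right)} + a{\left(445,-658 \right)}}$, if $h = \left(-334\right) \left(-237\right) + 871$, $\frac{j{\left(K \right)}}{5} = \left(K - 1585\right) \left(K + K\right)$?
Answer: $- \frac{721633093320}{691539679607} \approx -1.0435$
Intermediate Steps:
$a{\left(T,L \right)} = \frac{161}{1784} - \frac{L}{3504}$ ($a{\left(T,L \right)} = \frac{- \frac{805}{-1115} + \frac{L}{-438}}{8} = \frac{\left(-805\right) \left(- \frac{1}{1115}\right) + L \left(- \frac{1}{438}\right)}{8} = \frac{\frac{161}{223} - \frac{L}{438}}{8} = \frac{161}{1784} - \frac{L}{3504}$)
$j{\left(K \right)} = 10 K \left(-1585 + K\right)$ ($j{\left(K \right)} = 5 \left(K - 1585\right) \left(K + K\right) = 5 \left(-1585 + K\right) 2 K = 5 \cdot 2 K \left(-1585 + K\right) = 10 K \left(-1585 + K\right)$)
$h = 80029$ ($h = 79158 + 871 = 80029$)
$\frac{h + 3614061}{j{\left(1316 \right)} + a{\left(445,-658 \right)}} = \frac{80029 + 3614061}{10 \cdot 1316 \left(-1585 + 1316\right) + \left(\frac{161}{1784} - - \frac{329}{1752}\right)} = \frac{3694090}{10 \cdot 1316 \left(-269\right) + \left(\frac{161}{1784} + \frac{329}{1752}\right)} = \frac{3694090}{-3540040 + \frac{54313}{195348}} = \frac{3694090}{- \frac{691539679607}{195348}} = 3694090 \left(- \frac{195348}{691539679607}\right) = - \frac{721633093320}{691539679607}$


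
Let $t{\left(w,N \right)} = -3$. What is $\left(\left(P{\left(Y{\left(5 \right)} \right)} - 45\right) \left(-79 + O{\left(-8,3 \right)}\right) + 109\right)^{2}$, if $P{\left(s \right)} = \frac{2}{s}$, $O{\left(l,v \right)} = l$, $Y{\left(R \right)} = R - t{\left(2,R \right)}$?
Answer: $\frac{256288081}{16} \approx 1.6018 \cdot 10^{7}$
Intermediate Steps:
$Y{\left(R \right)} = 3 + R$ ($Y{\left(R \right)} = R - -3 = R + 3 = 3 + R$)
$\left(\left(P{\left(Y{\left(5 \right)} \right)} - 45\right) \left(-79 + O{\left(-8,3 \right)}\right) + 109\right)^{2} = \left(\left(\frac{2}{3 + 5} - 45\right) \left(-79 - 8\right) + 109\right)^{2} = \left(\left(\frac{2}{8} - 45\right) \left(-87\right) + 109\right)^{2} = \left(\left(2 \cdot \frac{1}{8} - 45\right) \left(-87\right) + 109\right)^{2} = \left(\left(\frac{1}{4} - 45\right) \left(-87\right) + 109\right)^{2} = \left(\left(- \frac{179}{4}\right) \left(-87\right) + 109\right)^{2} = \left(\frac{15573}{4} + 109\right)^{2} = \left(\frac{16009}{4}\right)^{2} = \frac{256288081}{16}$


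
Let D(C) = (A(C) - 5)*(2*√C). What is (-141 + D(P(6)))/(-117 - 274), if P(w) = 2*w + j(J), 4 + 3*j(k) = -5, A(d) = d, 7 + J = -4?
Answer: 117/391 ≈ 0.29923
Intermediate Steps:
J = -11 (J = -7 - 4 = -11)
j(k) = -3 (j(k) = -4/3 + (⅓)*(-5) = -4/3 - 5/3 = -3)
P(w) = -3 + 2*w (P(w) = 2*w - 3 = -3 + 2*w)
D(C) = 2*√C*(-5 + C) (D(C) = (C - 5)*(2*√C) = (-5 + C)*(2*√C) = 2*√C*(-5 + C))
(-141 + D(P(6)))/(-117 - 274) = (-141 + 2*√(-3 + 2*6)*(-5 + (-3 + 2*6)))/(-117 - 274) = (-141 + 2*√(-3 + 12)*(-5 + (-3 + 12)))/(-391) = (-141 + 2*√9*(-5 + 9))*(-1/391) = (-141 + 2*3*4)*(-1/391) = (-141 + 24)*(-1/391) = -117*(-1/391) = 117/391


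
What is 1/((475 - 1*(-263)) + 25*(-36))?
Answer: -1/162 ≈ -0.0061728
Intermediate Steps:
1/((475 - 1*(-263)) + 25*(-36)) = 1/((475 + 263) - 900) = 1/(738 - 900) = 1/(-162) = -1/162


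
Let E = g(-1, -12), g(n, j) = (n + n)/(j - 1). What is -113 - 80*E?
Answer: -1629/13 ≈ -125.31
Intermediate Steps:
g(n, j) = 2*n/(-1 + j) (g(n, j) = (2*n)/(-1 + j) = 2*n/(-1 + j))
E = 2/13 (E = 2*(-1)/(-1 - 12) = 2*(-1)/(-13) = 2*(-1)*(-1/13) = 2/13 ≈ 0.15385)
-113 - 80*E = -113 - 80*2/13 = -113 - 160/13 = -1629/13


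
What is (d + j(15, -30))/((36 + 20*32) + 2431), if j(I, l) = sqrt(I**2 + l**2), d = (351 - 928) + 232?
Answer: -345/3107 + 15*sqrt(5)/3107 ≈ -0.10024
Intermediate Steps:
d = -345 (d = -577 + 232 = -345)
(d + j(15, -30))/((36 + 20*32) + 2431) = (-345 + sqrt(15**2 + (-30)**2))/((36 + 20*32) + 2431) = (-345 + sqrt(225 + 900))/((36 + 640) + 2431) = (-345 + sqrt(1125))/(676 + 2431) = (-345 + 15*sqrt(5))/3107 = (-345 + 15*sqrt(5))*(1/3107) = -345/3107 + 15*sqrt(5)/3107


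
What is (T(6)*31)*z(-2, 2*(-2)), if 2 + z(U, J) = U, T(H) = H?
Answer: -744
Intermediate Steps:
z(U, J) = -2 + U
(T(6)*31)*z(-2, 2*(-2)) = (6*31)*(-2 - 2) = 186*(-4) = -744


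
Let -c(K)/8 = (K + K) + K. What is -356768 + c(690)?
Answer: -373328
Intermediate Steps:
c(K) = -24*K (c(K) = -8*((K + K) + K) = -8*(2*K + K) = -24*K)
-356768 + c(690) = -356768 - 24*690 = -356768 - 16560 = -373328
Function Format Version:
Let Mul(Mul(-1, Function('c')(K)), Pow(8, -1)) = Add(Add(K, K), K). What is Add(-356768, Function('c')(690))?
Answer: -373328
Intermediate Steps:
Function('c')(K) = Mul(-24, K) (Function('c')(K) = Mul(-8, Add(Add(K, K), K)) = Mul(-8, Add(Mul(2, K), K)) = Mul(-8, Mul(3, K)) = Mul(-24, K))
Add(-356768, Function('c')(690)) = Add(-356768, Mul(-24, 690)) = Add(-356768, -16560) = -373328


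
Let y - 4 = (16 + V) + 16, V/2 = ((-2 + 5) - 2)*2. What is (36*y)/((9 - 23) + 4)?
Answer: -144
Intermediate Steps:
V = 4 (V = 2*(((-2 + 5) - 2)*2) = 2*((3 - 2)*2) = 2*(1*2) = 2*2 = 4)
y = 40 (y = 4 + ((16 + 4) + 16) = 4 + (20 + 16) = 4 + 36 = 40)
(36*y)/((9 - 23) + 4) = (36*40)/((9 - 23) + 4) = 1440/(-14 + 4) = 1440/(-10) = 1440*(-⅒) = -144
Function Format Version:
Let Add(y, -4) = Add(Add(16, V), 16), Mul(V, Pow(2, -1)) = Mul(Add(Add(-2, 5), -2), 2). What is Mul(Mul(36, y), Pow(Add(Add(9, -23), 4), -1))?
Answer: -144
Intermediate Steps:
V = 4 (V = Mul(2, Mul(Add(Add(-2, 5), -2), 2)) = Mul(2, Mul(Add(3, -2), 2)) = Mul(2, Mul(1, 2)) = Mul(2, 2) = 4)
y = 40 (y = Add(4, Add(Add(16, 4), 16)) = Add(4, Add(20, 16)) = Add(4, 36) = 40)
Mul(Mul(36, y), Pow(Add(Add(9, -23), 4), -1)) = Mul(Mul(36, 40), Pow(Add(Add(9, -23), 4), -1)) = Mul(1440, Pow(Add(-14, 4), -1)) = Mul(1440, Pow(-10, -1)) = Mul(1440, Rational(-1, 10)) = -144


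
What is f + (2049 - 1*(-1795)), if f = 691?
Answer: 4535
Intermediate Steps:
f + (2049 - 1*(-1795)) = 691 + (2049 - 1*(-1795)) = 691 + (2049 + 1795) = 691 + 3844 = 4535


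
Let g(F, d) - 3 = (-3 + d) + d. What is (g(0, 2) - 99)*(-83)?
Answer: 7885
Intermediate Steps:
g(F, d) = 2*d (g(F, d) = 3 + ((-3 + d) + d) = 3 + (-3 + 2*d) = 2*d)
(g(0, 2) - 99)*(-83) = (2*2 - 99)*(-83) = (4 - 99)*(-83) = -95*(-83) = 7885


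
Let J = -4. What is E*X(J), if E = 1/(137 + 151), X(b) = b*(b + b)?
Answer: 1/9 ≈ 0.11111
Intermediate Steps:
X(b) = 2*b**2 (X(b) = b*(2*b) = 2*b**2)
E = 1/288 ≈ 0.0034722
E*X(J) = (2*(-4)**2)/288 = (2*16)/288 = (1/288)*32 = 1/9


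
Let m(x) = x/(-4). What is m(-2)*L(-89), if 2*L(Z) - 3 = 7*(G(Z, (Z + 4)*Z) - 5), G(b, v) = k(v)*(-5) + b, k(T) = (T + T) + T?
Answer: -198745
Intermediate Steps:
m(x) = -x/4 (m(x) = x*(-¼) = -x/4)
k(T) = 3*T (k(T) = 2*T + T = 3*T)
G(b, v) = b - 15*v (G(b, v) = (3*v)*(-5) + b = -15*v + b = b - 15*v)
L(Z) = -16 + 7*Z/2 - 105*Z*(4 + Z)/2 (L(Z) = 3/2 + (7*((Z - 15*(Z + 4)*Z) - 5))/2 = 3/2 + (7*((Z - 15*(4 + Z)*Z) - 5))/2 = 3/2 + (7*((Z - 15*Z*(4 + Z)) - 5))/2 = 3/2 + (7*(-5 + Z - 15*Z*(4 + Z)))/2 = 3/2 + (-35 + 7*Z - 105*Z*(4 + Z))/2 = 3/2 + (-35/2 + 7*Z/2 - 105*Z*(4 + Z)/2) = -16 + 7*Z/2 - 105*Z*(4 + Z)/2)
m(-2)*L(-89) = (-¼*(-2))*(-16 + (7/2)*(-89) - 105/2*(-89)*(4 - 89)) = (-16 - 623/2 - 105/2*(-89)*(-85))/2 = (-16 - 623/2 - 794325/2)/2 = (½)*(-397490) = -198745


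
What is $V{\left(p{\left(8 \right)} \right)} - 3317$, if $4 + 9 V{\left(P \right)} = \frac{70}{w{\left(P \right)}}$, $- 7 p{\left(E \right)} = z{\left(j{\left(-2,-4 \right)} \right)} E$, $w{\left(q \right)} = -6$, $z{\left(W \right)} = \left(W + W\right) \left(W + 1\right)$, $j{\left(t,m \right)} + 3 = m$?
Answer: $- \frac{89606}{27} \approx -3318.7$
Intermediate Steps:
$j{\left(t,m \right)} = -3 + m$
$z{\left(W \right)} = 2 W \left(1 + W\right)$
$p{\left(E \right)} = - 12 E$ ($p{\left(E \right)} = - \frac{2 \left(-3 - 4\right) \left(1 - 7\right) E}{7} = - \frac{2 \left(-7\right) \left(1 - 7\right) E}{7} = - \frac{2 \left(-7\right) \left(-6\right) E}{7} = - \frac{84 E}{7} = - 12 E$)
$V{\left(P \right)} = - \frac{47}{27}$ ($V{\left(P \right)} = - \frac{4}{9} + \frac{70 \frac{1}{-6}}{9} = - \frac{4}{9} + \frac{70 \left(- \frac{1}{6}\right)}{9} = - \frac{4}{9} + \frac{1}{9} \left(- \frac{35}{3}\right) = - \frac{4}{9} - \frac{35}{27} = - \frac{47}{27}$)
$V{\left(p{\left(8 \right)} \right)} - 3317 = - \frac{47}{27} - 3317 = - \frac{89606}{27}$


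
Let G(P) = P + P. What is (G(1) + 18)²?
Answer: 400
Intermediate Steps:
G(P) = 2*P
(G(1) + 18)² = (2*1 + 18)² = (2 + 18)² = 20² = 400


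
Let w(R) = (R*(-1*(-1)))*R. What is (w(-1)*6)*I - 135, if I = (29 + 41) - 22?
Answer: 153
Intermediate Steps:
w(R) = R² (w(R) = (R*1)*R = R*R = R²)
I = 48 (I = 70 - 22 = 48)
(w(-1)*6)*I - 135 = ((-1)²*6)*48 - 135 = (1*6)*48 - 135 = 6*48 - 135 = 288 - 135 = 153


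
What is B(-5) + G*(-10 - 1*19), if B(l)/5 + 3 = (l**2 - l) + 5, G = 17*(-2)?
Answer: 1146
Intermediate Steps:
G = -34
B(l) = 10 - 5*l + 5*l**2 (B(l) = -15 + 5*((l**2 - l) + 5) = -15 + 5*(5 + l**2 - l) = -15 + (25 - 5*l + 5*l**2) = 10 - 5*l + 5*l**2)
B(-5) + G*(-10 - 1*19) = (10 - 5*(-5) + 5*(-5)**2) - 34*(-10 - 1*19) = (10 + 25 + 5*25) - 34*(-10 - 19) = (10 + 25 + 125) - 34*(-29) = 160 + 986 = 1146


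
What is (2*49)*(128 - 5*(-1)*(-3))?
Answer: 11074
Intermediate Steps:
(2*49)*(128 - 5*(-1)*(-3)) = 98*(128 + 5*(-3)) = 98*(128 - 15) = 98*113 = 11074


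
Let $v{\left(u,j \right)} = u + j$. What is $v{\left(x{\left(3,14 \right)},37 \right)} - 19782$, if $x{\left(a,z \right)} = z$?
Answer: $-19731$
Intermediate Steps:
$v{\left(u,j \right)} = j + u$
$v{\left(x{\left(3,14 \right)},37 \right)} - 19782 = \left(37 + 14\right) - 19782 = 51 - 19782 = -19731$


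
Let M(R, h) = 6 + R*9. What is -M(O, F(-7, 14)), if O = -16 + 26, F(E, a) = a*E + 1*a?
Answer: -96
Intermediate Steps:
F(E, a) = a + E*a (F(E, a) = E*a + a = a + E*a)
O = 10
M(R, h) = 6 + 9*R
-M(O, F(-7, 14)) = -(6 + 9*10) = -(6 + 90) = -1*96 = -96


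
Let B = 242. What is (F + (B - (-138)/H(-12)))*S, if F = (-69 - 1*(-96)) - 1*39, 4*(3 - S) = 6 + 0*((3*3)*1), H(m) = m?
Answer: 1311/4 ≈ 327.75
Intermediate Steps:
S = 3/2 (S = 3 - (6 + 0*((3*3)*1))/4 = 3 - (6 + 0*(9*1))/4 = 3 - (6 + 0*9)/4 = 3 - (6 + 0)/4 = 3 - ¼*6 = 3 - 3/2 = 3/2 ≈ 1.5000)
F = -12 (F = (-69 + 96) - 39 = 27 - 39 = -12)
(F + (B - (-138)/H(-12)))*S = (-12 + (242 - (-138)/(-12)))*(3/2) = (-12 + (242 - (-138)*(-1)/12))*(3/2) = (-12 + (242 - 1*23/2))*(3/2) = (-12 + (242 - 23/2))*(3/2) = (-12 + 461/2)*(3/2) = (437/2)*(3/2) = 1311/4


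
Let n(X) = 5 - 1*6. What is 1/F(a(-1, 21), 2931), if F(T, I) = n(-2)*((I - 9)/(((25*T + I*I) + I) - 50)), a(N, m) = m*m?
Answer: -8604667/2922 ≈ -2944.8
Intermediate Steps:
n(X) = -1 (n(X) = 5 - 6 = -1)
a(N, m) = m**2
F(T, I) = -(-9 + I)/(-50 + I + I**2 + 25*T) (F(T, I) = -(I - 9)/(((25*T + I*I) + I) - 50) = -(-9 + I)/(((25*T + I**2) + I) - 50) = -(-9 + I)/(((I**2 + 25*T) + I) - 50) = -(-9 + I)/((I + I**2 + 25*T) - 50) = -(-9 + I)/(-50 + I + I**2 + 25*T))
1/F(a(-1, 21), 2931) = 1/((9 - 1*2931)/(-50 + 2931 + 2931**2 + 25*21**2)) = 1/((9 - 2931)/(-50 + 2931 + 8590761 + 25*441)) = 1/(-2922/(-50 + 2931 + 8590761 + 11025)) = 1/(-2922/8604667) = -8604667/2922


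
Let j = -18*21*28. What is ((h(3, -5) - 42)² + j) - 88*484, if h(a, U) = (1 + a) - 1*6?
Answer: -51240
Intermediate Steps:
j = -10584 (j = -378*28 = -10584)
h(a, U) = -5 + a (h(a, U) = (1 + a) - 6 = -5 + a)
((h(3, -5) - 42)² + j) - 88*484 = (((-5 + 3) - 42)² - 10584) - 88*484 = ((-2 - 42)² - 10584) - 42592 = ((-44)² - 10584) - 42592 = (1936 - 10584) - 42592 = -8648 - 42592 = -51240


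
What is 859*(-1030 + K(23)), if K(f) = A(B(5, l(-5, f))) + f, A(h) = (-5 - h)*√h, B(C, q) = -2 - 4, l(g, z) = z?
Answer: -865013 + 859*I*√6 ≈ -8.6501e+5 + 2104.1*I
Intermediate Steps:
B(C, q) = -6
A(h) = √h*(-5 - h)
K(f) = f + I*√6 (K(f) = √(-6)*(-5 - 1*(-6)) + f = (I*√6)*(-5 + 6) + f = (I*√6)*1 + f = I*√6 + f = f + I*√6)
859*(-1030 + K(23)) = 859*(-1030 + (23 + I*√6)) = 859*(-1007 + I*√6) = -865013 + 859*I*√6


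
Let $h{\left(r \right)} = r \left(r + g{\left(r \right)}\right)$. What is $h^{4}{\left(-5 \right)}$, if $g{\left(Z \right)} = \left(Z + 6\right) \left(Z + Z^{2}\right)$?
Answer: $31640625$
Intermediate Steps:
$g{\left(Z \right)} = \left(6 + Z\right) \left(Z + Z^{2}\right)$
$h{\left(r \right)} = r \left(r + r \left(6 + r^{2} + 7 r\right)\right)$
$h^{4}{\left(-5 \right)} = \left(\left(-5\right)^{2} \left(7 + \left(-5\right)^{2} + 7 \left(-5\right)\right)\right)^{4} = \left(25 \left(7 + 25 - 35\right)\right)^{4} = \left(25 \left(-3\right)\right)^{4} = \left(-75\right)^{4} = 31640625$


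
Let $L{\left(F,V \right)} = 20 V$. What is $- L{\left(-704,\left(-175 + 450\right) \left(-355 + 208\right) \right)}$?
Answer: $808500$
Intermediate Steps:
$- L{\left(-704,\left(-175 + 450\right) \left(-355 + 208\right) \right)} = - 20 \left(-175 + 450\right) \left(-355 + 208\right) = - 20 \cdot 275 \left(-147\right) = - 20 \left(-40425\right) = \left(-1\right) \left(-808500\right) = 808500$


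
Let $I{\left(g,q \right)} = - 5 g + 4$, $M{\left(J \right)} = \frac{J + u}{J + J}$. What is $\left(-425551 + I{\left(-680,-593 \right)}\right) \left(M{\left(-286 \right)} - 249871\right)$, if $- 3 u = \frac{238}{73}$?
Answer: $\frac{300307485066653}{2847} \approx 1.0548 \cdot 10^{11}$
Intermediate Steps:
$u = - \frac{238}{219}$ ($u = - \frac{238 \cdot \frac{1}{73}}{3} = \left(- \frac{1}{3}\right) \frac{238}{73} = - \frac{238}{219} \approx -1.0868$)
$M{\left(J \right)} = \frac{- \frac{238}{219} + J}{2 J}$ ($M{\left(J \right)} = \frac{J - \frac{238}{219}}{J + J} = \frac{- \frac{238}{219} + J}{2 J}$)
$I{\left(g,q \right)} = 4 - 5 g$
$\left(-425551 + I{\left(-680,-593 \right)}\right) \left(M{\left(-286 \right)} - 249871\right) = \left(-425551 + \left(4 - -3400\right)\right) \left(\frac{-238 + 219 \left(-286\right)}{438 \left(-286\right)} - 249871\right) = \left(-425551 + \left(4 + 3400\right)\right) \left(\frac{1}{438} \left(- \frac{1}{286}\right) \left(-238 - 62634\right) - 249871\right) = \left(-425551 + 3404\right) \left(\frac{1}{438} \left(- \frac{1}{286}\right) \left(-62872\right) - 249871\right) = - 422147 \left(\frac{15718}{31317} - 249871\right) = \left(-422147\right) \left(- \frac{7825194389}{31317}\right) = \frac{300307485066653}{2847}$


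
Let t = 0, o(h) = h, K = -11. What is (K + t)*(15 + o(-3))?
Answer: -132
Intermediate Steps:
(K + t)*(15 + o(-3)) = (-11 + 0)*(15 - 3) = -11*12 = -132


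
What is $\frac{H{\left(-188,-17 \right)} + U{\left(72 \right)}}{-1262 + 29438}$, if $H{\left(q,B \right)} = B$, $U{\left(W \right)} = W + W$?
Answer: $\frac{127}{28176} \approx 0.0045074$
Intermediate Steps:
$U{\left(W \right)} = 2 W$
$\frac{H{\left(-188,-17 \right)} + U{\left(72 \right)}}{-1262 + 29438} = \frac{-17 + 2 \cdot 72}{-1262 + 29438} = \frac{-17 + 144}{28176} = 127 \cdot \frac{1}{28176} = \frac{127}{28176}$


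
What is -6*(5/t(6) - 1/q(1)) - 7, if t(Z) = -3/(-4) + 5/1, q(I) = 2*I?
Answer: -212/23 ≈ -9.2174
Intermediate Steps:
t(Z) = 23/4 (t(Z) = -3*(-¼) + 5*1 = ¾ + 5 = 23/4)
-6*(5/t(6) - 1/q(1)) - 7 = -6*(5/(23/4) - 1/(2*1)) - 7 = -6*(5*(4/23) - 1/2) - 7 = -6*(20/23 - 1*½) - 7 = -6*(20/23 - ½) - 7 = -6*17/46 - 7 = -51/23 - 7 = -212/23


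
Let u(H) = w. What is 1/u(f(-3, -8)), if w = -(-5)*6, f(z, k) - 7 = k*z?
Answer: 1/30 ≈ 0.033333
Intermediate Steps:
f(z, k) = 7 + k*z
w = 30 (w = -5*(-6) = 30)
u(H) = 30
1/u(f(-3, -8)) = 1/30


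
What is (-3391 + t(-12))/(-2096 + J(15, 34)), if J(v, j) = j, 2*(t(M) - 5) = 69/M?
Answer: 27111/16496 ≈ 1.6435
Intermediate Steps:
t(M) = 5 + 69/(2*M) (t(M) = 5 + (69/M)/2 = 5 + 69/(2*M))
(-3391 + t(-12))/(-2096 + J(15, 34)) = (-3391 + (5 + (69/2)/(-12)))/(-2096 + 34) = (-3391 + (5 + (69/2)*(-1/12)))/(-2062) = (-3391 + (5 - 23/8))*(-1/2062) = (-3391 + 17/8)*(-1/2062) = -27111/8*(-1/2062) = 27111/16496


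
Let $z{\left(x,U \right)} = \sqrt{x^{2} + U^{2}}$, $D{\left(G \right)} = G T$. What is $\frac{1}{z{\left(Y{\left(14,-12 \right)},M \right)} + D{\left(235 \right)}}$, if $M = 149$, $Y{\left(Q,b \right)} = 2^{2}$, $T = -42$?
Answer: $- \frac{9870}{97394683} - \frac{\sqrt{22217}}{97394683} \approx -0.00010287$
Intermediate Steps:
$Y{\left(Q,b \right)} = 4$
$D{\left(G \right)} = - 42 G$ ($D{\left(G \right)} = G \left(-42\right) = - 42 G$)
$z{\left(x,U \right)} = \sqrt{U^{2} + x^{2}}$
$\frac{1}{z{\left(Y{\left(14,-12 \right)},M \right)} + D{\left(235 \right)}} = \frac{1}{\sqrt{149^{2} + 4^{2}} - 9870} = \frac{1}{\sqrt{22201 + 16} - 9870} = \frac{1}{\sqrt{22217} - 9870} = \frac{1}{-9870 + \sqrt{22217}}$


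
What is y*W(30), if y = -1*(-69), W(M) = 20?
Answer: 1380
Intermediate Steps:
y = 69
y*W(30) = 69*20 = 1380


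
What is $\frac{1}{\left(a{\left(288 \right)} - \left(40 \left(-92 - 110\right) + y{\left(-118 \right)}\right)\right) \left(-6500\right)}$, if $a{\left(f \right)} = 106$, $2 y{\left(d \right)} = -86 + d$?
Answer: $- \frac{1}{53872000} \approx -1.8563 \cdot 10^{-8}$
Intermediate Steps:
$y{\left(d \right)} = -43 + \frac{d}{2}$ ($y{\left(d \right)} = \frac{-86 + d}{2} = -43 + \frac{d}{2}$)
$\frac{1}{\left(a{\left(288 \right)} - \left(40 \left(-92 - 110\right) + y{\left(-118 \right)}\right)\right) \left(-6500\right)} = \frac{1}{\left(106 - \left(-43 - 59 + 40 \left(-92 - 110\right)\right)\right) \left(-6500\right)} = \frac{1}{106 - -8182} \left(- \frac{1}{6500}\right) = \frac{1}{106 + \left(8080 - -102\right)} \left(- \frac{1}{6500}\right) = \frac{1}{106 + \left(8080 + 102\right)} \left(- \frac{1}{6500}\right) = \frac{1}{106 + 8182} \left(- \frac{1}{6500}\right) = \frac{1}{8288} \left(- \frac{1}{6500}\right) = - \frac{1}{53872000}$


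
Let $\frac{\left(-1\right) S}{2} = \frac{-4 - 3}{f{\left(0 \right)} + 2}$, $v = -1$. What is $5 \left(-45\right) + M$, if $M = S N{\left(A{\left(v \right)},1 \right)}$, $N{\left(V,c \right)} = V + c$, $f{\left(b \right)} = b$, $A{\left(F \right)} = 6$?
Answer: $-176$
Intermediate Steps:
$S = 7$ ($S = - 2 \frac{-4 - 3}{0 + 2} = - 2 \left(- \frac{7}{2}\right) = - 2 \left(\left(-7\right) \frac{1}{2}\right) = \left(-2\right) \left(- \frac{7}{2}\right) = 7$)
$M = 49$ ($M = 7 \left(6 + 1\right) = 7 \cdot 7 = 49$)
$5 \left(-45\right) + M = 5 \left(-45\right) + 49 = -225 + 49 = -176$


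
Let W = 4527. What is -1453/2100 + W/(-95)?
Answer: -1928947/39900 ≈ -48.345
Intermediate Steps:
-1453/2100 + W/(-95) = -1453/2100 + 4527/(-95) = -1453*1/2100 + 4527*(-1/95) = -1453/2100 - 4527/95 = -1928947/39900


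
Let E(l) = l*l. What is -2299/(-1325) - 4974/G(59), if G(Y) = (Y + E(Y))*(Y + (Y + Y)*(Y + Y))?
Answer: 3793116521/2186242050 ≈ 1.7350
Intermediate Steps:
E(l) = l**2
G(Y) = (Y + Y**2)*(Y + 4*Y**2) (G(Y) = (Y + Y**2)*(Y + (Y + Y)*(Y + Y)) = (Y + Y**2)*(Y + (2*Y)*(2*Y)) = (Y + Y**2)*(Y + 4*Y**2))
-2299/(-1325) - 4974/G(59) = -2299/(-1325) - 4974*1/(3481*(1 + 4*59**2 + 5*59)) = -2299*(-1/1325) - 4974*1/(3481*(1 + 4*3481 + 295)) = 2299/1325 - 4974*1/(3481*(1 + 13924 + 295)) = 2299/1325 - 4974/(3481*14220) = 2299/1325 - 4974/49499820 = 2299/1325 - 4974*1/49499820 = 2299/1325 - 829/8249970 = 3793116521/2186242050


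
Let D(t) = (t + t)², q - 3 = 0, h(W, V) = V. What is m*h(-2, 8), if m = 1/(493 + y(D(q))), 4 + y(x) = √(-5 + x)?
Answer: 1956/119545 - 4*√31/119545 ≈ 0.016176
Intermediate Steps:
q = 3 (q = 3 + 0 = 3)
D(t) = 4*t² (D(t) = (2*t)² = 4*t²)
y(x) = -4 + √(-5 + x)
m = 1/(489 + √31) (m = 1/(493 + (-4 + √(-5 + 4*3²))) = 1/(493 + (-4 + √(-5 + 4*9))) = 1/(493 + (-4 + √(-5 + 36))) = 1/(493 + (-4 + √31)) = 1/(489 + √31) ≈ 0.0020220)
m*h(-2, 8) = (489/239090 - √31/239090)*8 = 1956/119545 - 4*√31/119545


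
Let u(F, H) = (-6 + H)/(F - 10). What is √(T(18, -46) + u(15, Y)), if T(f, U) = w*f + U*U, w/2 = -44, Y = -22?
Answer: 2*√3290/5 ≈ 22.943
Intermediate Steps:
w = -88 (w = 2*(-44) = -88)
u(F, H) = (-6 + H)/(-10 + F)
T(f, U) = U² - 88*f (T(f, U) = -88*f + U*U = -88*f + U² = U² - 88*f)
√(T(18, -46) + u(15, Y)) = √(((-46)² - 88*18) + (-6 - 22)/(-10 + 15)) = √((2116 - 1584) - 28/5) = √(532 + (⅕)*(-28)) = √(532 - 28/5) = √(2632/5) = 2*√3290/5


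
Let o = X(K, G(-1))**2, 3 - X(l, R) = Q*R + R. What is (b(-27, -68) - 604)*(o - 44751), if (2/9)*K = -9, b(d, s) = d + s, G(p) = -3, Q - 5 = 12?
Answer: 29009898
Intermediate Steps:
Q = 17 (Q = 5 + 12 = 17)
K = -81/2 (K = (9/2)*(-9) = -81/2 ≈ -40.500)
X(l, R) = 3 - 18*R (X(l, R) = 3 - (17*R + R) = 3 - 18*R)
o = 3249 (o = (3 - 18*(-3))**2 = (3 + 54)**2 = 57**2 = 3249)
(b(-27, -68) - 604)*(o - 44751) = ((-27 - 68) - 604)*(3249 - 44751) = (-95 - 604)*(-41502) = -699*(-41502) = 29009898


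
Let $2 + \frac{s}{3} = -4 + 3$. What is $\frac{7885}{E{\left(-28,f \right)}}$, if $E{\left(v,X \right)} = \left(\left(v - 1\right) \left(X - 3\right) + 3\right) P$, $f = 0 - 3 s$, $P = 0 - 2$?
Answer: $\frac{7885}{1386} \approx 5.689$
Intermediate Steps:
$P = -2$ ($P = 0 - 2 = -2$)
$s = -9$ ($s = -6 + 3 \left(-4 + 3\right) = -6 + 3 \left(-1\right) = -6 - 3 = -9$)
$f = 27$ ($f = 0 - -27 = 0 + 27 = 27$)
$E{\left(v,X \right)} = -6 - 2 \left(-1 + v\right) \left(-3 + X\right)$ ($E{\left(v,X \right)} = \left(\left(v - 1\right) \left(X - 3\right) + 3\right) \left(-2\right) = \left(\left(-1 + v\right) \left(-3 + X\right) + 3\right) \left(-2\right) = \left(3 + \left(-1 + v\right) \left(-3 + X\right)\right) \left(-2\right) = -6 - 2 \left(-1 + v\right) \left(-3 + X\right)$)
$\frac{7885}{E{\left(-28,f \right)}} = \frac{7885}{-12 + 2 \cdot 27 + 6 \left(-28\right) - 54 \left(-28\right)} = \frac{7885}{-12 + 54 - 168 + 1512} = \frac{7885}{1386}$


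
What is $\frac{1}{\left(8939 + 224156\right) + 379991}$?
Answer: $\frac{1}{613086} \approx 1.6311 \cdot 10^{-6}$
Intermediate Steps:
$\frac{1}{\left(8939 + 224156\right) + 379991} = \frac{1}{233095 + 379991} = \frac{1}{613086}$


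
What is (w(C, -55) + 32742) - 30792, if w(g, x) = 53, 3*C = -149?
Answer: 2003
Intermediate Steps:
C = -149/3 (C = (⅓)*(-149) = -149/3 ≈ -49.667)
(w(C, -55) + 32742) - 30792 = (53 + 32742) - 30792 = 32795 - 30792 = 2003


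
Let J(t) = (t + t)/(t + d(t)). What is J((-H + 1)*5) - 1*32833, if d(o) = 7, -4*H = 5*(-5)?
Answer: -361133/11 ≈ -32830.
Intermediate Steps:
H = 25/4 (H = -5*(-5)/4 = -¼*(-25) = 25/4 ≈ 6.2500)
J(t) = 2*t/(7 + t) (J(t) = (t + t)/(t + 7) = (2*t)/(7 + t) = 2*t/(7 + t))
J((-H + 1)*5) - 1*32833 = 2*((-1*25/4 + 1)*5)/(7 + (-1*25/4 + 1)*5) - 1*32833 = 2*((-25/4 + 1)*5)/(7 + (-25/4 + 1)*5) - 32833 = 2*(-21/4*5)/(7 - 21/4*5) - 32833 = 2*(-105/4)/(7 - 105/4) - 32833 = 2*(-105/4)/(-77/4) - 32833 = 2*(-105/4)*(-4/77) - 32833 = 30/11 - 32833 = -361133/11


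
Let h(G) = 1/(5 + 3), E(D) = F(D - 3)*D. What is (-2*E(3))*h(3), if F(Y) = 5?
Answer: -15/4 ≈ -3.7500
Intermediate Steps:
E(D) = 5*D
h(G) = 1/8
(-2*E(3))*h(3) = -10*3*(1/8) = -2*15*(1/8) = -30*1/8 = -15/4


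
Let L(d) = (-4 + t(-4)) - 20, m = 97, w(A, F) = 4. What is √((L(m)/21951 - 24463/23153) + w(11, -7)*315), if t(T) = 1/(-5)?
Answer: √593878058616141970/21719295 ≈ 35.482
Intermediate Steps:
t(T) = -⅕
L(d) = -121/5 (L(d) = (-4 - ⅕) - 20 = -21/5 - 20 = -121/5)
√((L(m)/21951 - 24463/23153) + w(11, -7)*315) = √((-121/5/21951 - 24463/23153) + 4*315) = √((-121/5*1/21951 - 24463*1/23153) + 1260) = √((-121/109755 - 24463/23153) + 1260) = √(-2687738078/2541157515 + 1260) = √(3199170730822/2541157515) = √593878058616141970/21719295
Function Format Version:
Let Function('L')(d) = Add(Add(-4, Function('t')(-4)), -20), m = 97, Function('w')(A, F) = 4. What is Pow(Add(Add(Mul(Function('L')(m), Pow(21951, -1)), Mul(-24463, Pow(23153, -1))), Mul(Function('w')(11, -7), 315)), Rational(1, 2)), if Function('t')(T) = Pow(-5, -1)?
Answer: Mul(Rational(1, 21719295), Pow(593878058616141970, Rational(1, 2))) ≈ 35.482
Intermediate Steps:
Function('t')(T) = Rational(-1, 5)
Function('L')(d) = Rational(-121, 5) (Function('L')(d) = Add(Add(-4, Rational(-1, 5)), -20) = Add(Rational(-21, 5), -20) = Rational(-121, 5))
Pow(Add(Add(Mul(Function('L')(m), Pow(21951, -1)), Mul(-24463, Pow(23153, -1))), Mul(Function('w')(11, -7), 315)), Rational(1, 2)) = Pow(Add(Add(Mul(Rational(-121, 5), Pow(21951, -1)), Mul(-24463, Pow(23153, -1))), Mul(4, 315)), Rational(1, 2)) = Pow(Add(Add(Mul(Rational(-121, 5), Rational(1, 21951)), Mul(-24463, Rational(1, 23153))), 1260), Rational(1, 2)) = Pow(Add(Add(Rational(-121, 109755), Rational(-24463, 23153)), 1260), Rational(1, 2)) = Pow(Add(Rational(-2687738078, 2541157515), 1260), Rational(1, 2)) = Pow(Rational(3199170730822, 2541157515), Rational(1, 2)) = Mul(Rational(1, 21719295), Pow(593878058616141970, Rational(1, 2)))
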